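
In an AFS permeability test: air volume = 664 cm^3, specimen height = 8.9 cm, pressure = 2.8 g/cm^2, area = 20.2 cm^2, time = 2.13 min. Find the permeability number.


Formula: Permeability Number P = (V * H) / (p * A * t)
Numerator: V * H = 664 * 8.9 = 5909.6
Denominator: p * A * t = 2.8 * 20.2 * 2.13 = 120.4728
P = 5909.6 / 120.4728 = 49.0534

Final answer: 49.0534


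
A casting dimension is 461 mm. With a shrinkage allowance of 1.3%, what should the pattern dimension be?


Formula: L_pattern = L_casting * (1 + shrinkage_rate/100)
Shrinkage factor = 1 + 1.3/100 = 1.013
L_pattern = 461 mm * 1.013 = 466.9930 mm

466.9930 mm


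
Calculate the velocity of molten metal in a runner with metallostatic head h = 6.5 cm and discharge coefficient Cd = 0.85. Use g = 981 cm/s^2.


Formula: v = Cd * sqrt(2 * g * h)  (Torricelli with discharge coefficient)
2*g*h = 2 * 981 * 6.5 = 12753.0 cm^2/s^2
sqrt(12753.0) = 112.92918 cm/s
v = 0.85 * 112.92918 = 95.9898 cm/s

Answer: 95.9898 cm/s


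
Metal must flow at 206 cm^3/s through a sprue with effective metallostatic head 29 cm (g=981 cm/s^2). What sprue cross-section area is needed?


Formula: v = sqrt(2*g*h), A = Q/v
Velocity: v = sqrt(2 * 981 * 29) = sqrt(56898) = 238.5330 cm/s
Sprue area: A = Q / v = 206 / 238.5330 = 0.8636 cm^2


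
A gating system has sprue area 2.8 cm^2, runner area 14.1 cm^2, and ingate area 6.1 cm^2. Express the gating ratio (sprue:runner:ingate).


Sprue:Runner:Ingate = 1 : 14.1/2.8 : 6.1/2.8 = 1:5.04:2.18

Final answer: 1:5.04:2.18


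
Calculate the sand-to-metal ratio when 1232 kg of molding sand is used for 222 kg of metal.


Formula: Sand-to-Metal Ratio = W_sand / W_metal
Ratio = 1232 kg / 222 kg = 5.5495

5.5495


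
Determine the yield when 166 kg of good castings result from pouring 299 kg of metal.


Formula: Casting Yield = (W_good / W_total) * 100
Yield = (166 kg / 299 kg) * 100 = 55.5184%

Answer: 55.5184%


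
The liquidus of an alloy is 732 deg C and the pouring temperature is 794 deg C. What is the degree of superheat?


Formula: Superheat = T_pour - T_melt
Superheat = 794 - 732 = 62 deg C


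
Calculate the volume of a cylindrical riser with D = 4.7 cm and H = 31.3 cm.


Formula: V = pi * (D/2)^2 * H  (cylinder volume)
Radius = D/2 = 4.7/2 = 2.35 cm
V = pi * 2.35^2 * 31.3 = 543.0376 cm^3


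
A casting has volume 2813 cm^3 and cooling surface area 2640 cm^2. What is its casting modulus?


Formula: Casting Modulus M = V / A
M = 2813 cm^3 / 2640 cm^2 = 1.0655 cm

Answer: 1.0655 cm


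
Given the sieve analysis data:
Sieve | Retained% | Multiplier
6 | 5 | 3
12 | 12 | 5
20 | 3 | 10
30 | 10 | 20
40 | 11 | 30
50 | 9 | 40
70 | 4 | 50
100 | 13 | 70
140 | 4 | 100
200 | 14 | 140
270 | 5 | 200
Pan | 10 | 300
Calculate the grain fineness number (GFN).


Formula: GFN = sum(pct * multiplier) / sum(pct)
sum(pct * multiplier) = 8465
sum(pct) = 100
GFN = 8465 / 100 = 84.65

Final answer: 84.65


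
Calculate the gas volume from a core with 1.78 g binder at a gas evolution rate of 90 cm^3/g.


Formula: V_gas = W_binder * gas_evolution_rate
V = 1.78 g * 90 cm^3/g = 160.2000 cm^3


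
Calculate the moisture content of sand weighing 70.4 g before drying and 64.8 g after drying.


Formula: MC = (W_wet - W_dry) / W_wet * 100
Water mass = 70.4 - 64.8 = 5.6 g
MC = 5.6 / 70.4 * 100 = 7.9545%

7.9545%


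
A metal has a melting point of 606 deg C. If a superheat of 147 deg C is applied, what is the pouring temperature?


Formula: T_pour = T_melt + Superheat
T_pour = 606 + 147 = 753 deg C


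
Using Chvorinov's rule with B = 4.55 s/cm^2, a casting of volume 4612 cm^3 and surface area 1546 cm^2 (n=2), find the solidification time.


Formula: t_s = B * (V/A)^n  (Chvorinov's rule, n=2)
Modulus M = V/A = 4612/1546 = 2.983182 cm
M^2 = 2.983182^2 = 8.899375 cm^2
t_s = 4.55 * 8.899375 = 40.4922 s

Final answer: 40.4922 s


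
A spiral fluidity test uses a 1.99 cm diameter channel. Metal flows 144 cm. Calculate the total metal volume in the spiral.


Formula: V = pi * (d/2)^2 * L  (cylinder volume)
Radius = 1.99/2 = 0.995 cm
V = pi * 0.995^2 * 144 = 447.8768 cm^3

Answer: 447.8768 cm^3


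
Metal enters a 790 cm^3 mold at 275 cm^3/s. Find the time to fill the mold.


Formula: t_fill = V_mold / Q_flow
t = 790 cm^3 / 275 cm^3/s = 2.8727 s

2.8727 s


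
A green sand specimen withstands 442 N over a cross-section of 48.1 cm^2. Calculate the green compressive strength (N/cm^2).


Formula: Compressive Strength = Force / Area
Strength = 442 N / 48.1 cm^2 = 9.1892 N/cm^2

Final answer: 9.1892 N/cm^2


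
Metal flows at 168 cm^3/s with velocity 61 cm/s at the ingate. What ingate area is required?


Formula: A_ingate = Q / v  (continuity equation)
A = 168 cm^3/s / 61 cm/s = 2.7541 cm^2

2.7541 cm^2


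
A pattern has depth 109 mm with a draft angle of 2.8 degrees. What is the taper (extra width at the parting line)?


Formula: taper = depth * tan(draft_angle)
tan(2.8 deg) = 0.0489082
taper = 109 mm * 0.0489082 = 5.3310 mm


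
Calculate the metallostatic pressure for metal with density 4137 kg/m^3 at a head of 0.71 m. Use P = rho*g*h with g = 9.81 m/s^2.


Formula: P = rho * g * h
rho * g = 4137 * 9.81 = 40583.97 N/m^3
P = 40583.97 * 0.71 = 28814.6187 Pa

Final answer: 28814.6187 Pa


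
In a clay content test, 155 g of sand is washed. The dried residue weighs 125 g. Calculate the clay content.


Formula: Clay% = (W_total - W_washed) / W_total * 100
Clay mass = 155 - 125 = 30 g
Clay% = 30 / 155 * 100 = 19.3548%

19.3548%


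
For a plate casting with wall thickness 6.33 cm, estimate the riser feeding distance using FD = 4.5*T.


Formula: FD = 4.5 * T  (riser feeding-distance rule)
FD = 4.5 * 6.33 cm = 28.4850 cm

Final answer: 28.4850 cm


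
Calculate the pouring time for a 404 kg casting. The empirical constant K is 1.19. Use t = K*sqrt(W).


Formula: t = K * sqrt(W)
sqrt(W) = sqrt(404) = 20.09975
t = 1.19 * 20.09975 = 23.9187 s

23.9187 s


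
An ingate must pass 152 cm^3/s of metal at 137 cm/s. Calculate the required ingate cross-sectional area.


Formula: A_ingate = Q / v  (continuity equation)
A = 152 cm^3/s / 137 cm/s = 1.1095 cm^2

1.1095 cm^2


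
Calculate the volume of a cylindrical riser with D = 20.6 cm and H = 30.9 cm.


Formula: V = pi * (D/2)^2 * H  (cylinder volume)
Radius = D/2 = 20.6/2 = 10.3 cm
V = pi * 10.3^2 * 30.9 = 10298.7093 cm^3

Answer: 10298.7093 cm^3


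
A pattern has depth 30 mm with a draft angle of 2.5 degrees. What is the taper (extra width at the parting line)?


Formula: taper = depth * tan(draft_angle)
tan(2.5 deg) = 0.0436609
taper = 30 mm * 0.0436609 = 1.3098 mm

Final answer: 1.3098 mm


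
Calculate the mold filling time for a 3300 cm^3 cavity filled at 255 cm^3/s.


Formula: t_fill = V_mold / Q_flow
t = 3300 cm^3 / 255 cm^3/s = 12.9412 s

Answer: 12.9412 s


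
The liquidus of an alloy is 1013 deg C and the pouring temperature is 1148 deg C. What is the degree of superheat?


Formula: Superheat = T_pour - T_melt
Superheat = 1148 - 1013 = 135 deg C

135 deg C


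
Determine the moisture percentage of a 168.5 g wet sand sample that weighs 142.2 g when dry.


Formula: MC = (W_wet - W_dry) / W_wet * 100
Water mass = 168.5 - 142.2 = 26.3 g
MC = 26.3 / 168.5 * 100 = 15.6083%

Final answer: 15.6083%


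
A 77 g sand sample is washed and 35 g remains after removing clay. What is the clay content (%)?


Formula: Clay% = (W_total - W_washed) / W_total * 100
Clay mass = 77 - 35 = 42 g
Clay% = 42 / 77 * 100 = 54.5455%


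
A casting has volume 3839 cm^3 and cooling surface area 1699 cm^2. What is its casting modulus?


Formula: Casting Modulus M = V / A
M = 3839 cm^3 / 1699 cm^2 = 2.2596 cm

Final answer: 2.2596 cm


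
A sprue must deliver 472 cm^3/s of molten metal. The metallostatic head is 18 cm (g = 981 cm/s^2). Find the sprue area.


Formula: v = sqrt(2*g*h), A = Q/v
Velocity: v = sqrt(2 * 981 * 18) = sqrt(35316) = 187.9255 cm/s
Sprue area: A = Q / v = 472 / 187.9255 = 2.5116 cm^2

Answer: 2.5116 cm^2


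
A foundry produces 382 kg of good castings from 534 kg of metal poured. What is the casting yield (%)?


Formula: Casting Yield = (W_good / W_total) * 100
Yield = (382 kg / 534 kg) * 100 = 71.5356%

Final answer: 71.5356%


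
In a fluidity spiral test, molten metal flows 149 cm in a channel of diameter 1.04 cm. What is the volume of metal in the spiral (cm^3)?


Formula: V = pi * (d/2)^2 * L  (cylinder volume)
Radius = 1.04/2 = 0.52 cm
V = pi * 0.52^2 * 149 = 126.5735 cm^3


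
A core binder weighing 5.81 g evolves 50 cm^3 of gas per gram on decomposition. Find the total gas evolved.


Formula: V_gas = W_binder * gas_evolution_rate
V = 5.81 g * 50 cm^3/g = 290.5000 cm^3

Answer: 290.5000 cm^3


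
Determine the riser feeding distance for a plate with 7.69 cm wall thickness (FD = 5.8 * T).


Formula: FD = 5.8 * T  (riser feeding-distance rule)
FD = 5.8 * 7.69 cm = 44.6020 cm

44.6020 cm


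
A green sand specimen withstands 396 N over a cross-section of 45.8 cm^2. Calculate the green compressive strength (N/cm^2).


Formula: Compressive Strength = Force / Area
Strength = 396 N / 45.8 cm^2 = 8.6463 N/cm^2

Final answer: 8.6463 N/cm^2


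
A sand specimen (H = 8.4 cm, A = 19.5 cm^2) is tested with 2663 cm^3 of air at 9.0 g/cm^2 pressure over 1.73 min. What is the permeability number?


Formula: Permeability Number P = (V * H) / (p * A * t)
Numerator: V * H = 2663 * 8.4 = 22369.2
Denominator: p * A * t = 9.0 * 19.5 * 1.73 = 303.615
P = 22369.2 / 303.615 = 73.6762

Final answer: 73.6762


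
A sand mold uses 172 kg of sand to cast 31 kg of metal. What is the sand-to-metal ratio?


Formula: Sand-to-Metal Ratio = W_sand / W_metal
Ratio = 172 kg / 31 kg = 5.5484

Final answer: 5.5484


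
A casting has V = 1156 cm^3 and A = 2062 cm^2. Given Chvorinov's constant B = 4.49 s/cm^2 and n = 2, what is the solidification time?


Formula: t_s = B * (V/A)^n  (Chvorinov's rule, n=2)
Modulus M = V/A = 1156/2062 = 0.560621 cm
M^2 = 0.560621^2 = 0.314296 cm^2
t_s = 4.49 * 0.314296 = 1.4112 s

1.4112 s


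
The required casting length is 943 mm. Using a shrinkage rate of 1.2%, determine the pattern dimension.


Formula: L_pattern = L_casting * (1 + shrinkage_rate/100)
Shrinkage factor = 1 + 1.2/100 = 1.012
L_pattern = 943 mm * 1.012 = 954.3160 mm


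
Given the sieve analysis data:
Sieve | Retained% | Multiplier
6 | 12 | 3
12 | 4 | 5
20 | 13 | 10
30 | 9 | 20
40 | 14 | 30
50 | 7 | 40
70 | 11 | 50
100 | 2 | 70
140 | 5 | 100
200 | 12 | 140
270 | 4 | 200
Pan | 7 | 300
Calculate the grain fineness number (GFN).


Formula: GFN = sum(pct * multiplier) / sum(pct)
sum(pct * multiplier) = 6836
sum(pct) = 100
GFN = 6836 / 100 = 68.36

68.36


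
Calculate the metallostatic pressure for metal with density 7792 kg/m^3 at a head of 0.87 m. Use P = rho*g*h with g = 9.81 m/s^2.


Formula: P = rho * g * h
rho * g = 7792 * 9.81 = 76439.52 N/m^3
P = 76439.52 * 0.87 = 66502.3824 Pa

Final answer: 66502.3824 Pa


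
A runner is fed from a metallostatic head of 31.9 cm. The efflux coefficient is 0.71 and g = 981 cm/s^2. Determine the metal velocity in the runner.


Formula: v = Cd * sqrt(2 * g * h)  (Torricelli with discharge coefficient)
2*g*h = 2 * 981 * 31.9 = 62587.8 cm^2/s^2
sqrt(62587.8) = 250.17554 cm/s
v = 0.71 * 250.17554 = 177.6246 cm/s

Final answer: 177.6246 cm/s


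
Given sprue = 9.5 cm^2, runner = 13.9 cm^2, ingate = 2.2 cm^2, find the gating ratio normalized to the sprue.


Sprue:Runner:Ingate = 1 : 13.9/9.5 : 2.2/9.5 = 1:1.46:0.23


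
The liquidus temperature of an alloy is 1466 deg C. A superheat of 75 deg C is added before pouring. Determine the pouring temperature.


Formula: T_pour = T_melt + Superheat
T_pour = 1466 + 75 = 1541 deg C


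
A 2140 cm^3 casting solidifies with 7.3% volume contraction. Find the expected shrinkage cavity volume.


Formula: V_shrink = V_casting * shrinkage_pct / 100
V_shrink = 2140 cm^3 * 7.3 / 100 = 156.2200 cm^3


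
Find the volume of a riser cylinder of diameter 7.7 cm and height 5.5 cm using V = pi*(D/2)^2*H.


Formula: V = pi * (D/2)^2 * H  (cylinder volume)
Radius = D/2 = 7.7/2 = 3.85 cm
V = pi * 3.85^2 * 5.5 = 256.1144 cm^3

Final answer: 256.1144 cm^3


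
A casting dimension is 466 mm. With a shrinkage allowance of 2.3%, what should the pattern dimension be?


Formula: L_pattern = L_casting * (1 + shrinkage_rate/100)
Shrinkage factor = 1 + 2.3/100 = 1.023
L_pattern = 466 mm * 1.023 = 476.7180 mm

Final answer: 476.7180 mm


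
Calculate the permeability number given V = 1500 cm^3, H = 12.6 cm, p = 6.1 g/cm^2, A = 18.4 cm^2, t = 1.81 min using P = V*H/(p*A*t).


Formula: Permeability Number P = (V * H) / (p * A * t)
Numerator: V * H = 1500 * 12.6 = 18900.0
Denominator: p * A * t = 6.1 * 18.4 * 1.81 = 203.1544
P = 18900.0 / 203.1544 = 93.0327

Final answer: 93.0327


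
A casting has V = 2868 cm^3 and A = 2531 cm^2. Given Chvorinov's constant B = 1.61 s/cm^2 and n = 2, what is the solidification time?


Formula: t_s = B * (V/A)^n  (Chvorinov's rule, n=2)
Modulus M = V/A = 2868/2531 = 1.133149 cm
M^2 = 1.133149^2 = 1.284027 cm^2
t_s = 1.61 * 1.284027 = 2.0673 s

2.0673 s


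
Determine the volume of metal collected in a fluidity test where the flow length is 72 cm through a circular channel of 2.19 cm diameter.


Formula: V = pi * (d/2)^2 * L  (cylinder volume)
Radius = 2.19/2 = 1.095 cm
V = pi * 1.095^2 * 72 = 271.2131 cm^3


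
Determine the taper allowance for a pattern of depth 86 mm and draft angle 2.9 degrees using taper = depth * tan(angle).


Formula: taper = depth * tan(draft_angle)
tan(2.9 deg) = 0.0506578
taper = 86 mm * 0.0506578 = 4.3566 mm

4.3566 mm


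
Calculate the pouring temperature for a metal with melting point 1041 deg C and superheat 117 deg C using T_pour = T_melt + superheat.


Formula: T_pour = T_melt + Superheat
T_pour = 1041 + 117 = 1158 deg C

Final answer: 1158 deg C


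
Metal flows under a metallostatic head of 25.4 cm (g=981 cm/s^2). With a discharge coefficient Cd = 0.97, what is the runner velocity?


Formula: v = Cd * sqrt(2 * g * h)  (Torricelli with discharge coefficient)
2*g*h = 2 * 981 * 25.4 = 49834.8 cm^2/s^2
sqrt(49834.8) = 223.23709 cm/s
v = 0.97 * 223.23709 = 216.5400 cm/s

Final answer: 216.5400 cm/s


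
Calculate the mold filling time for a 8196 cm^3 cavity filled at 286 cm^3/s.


Formula: t_fill = V_mold / Q_flow
t = 8196 cm^3 / 286 cm^3/s = 28.6573 s


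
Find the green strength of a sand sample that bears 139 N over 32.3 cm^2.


Formula: Compressive Strength = Force / Area
Strength = 139 N / 32.3 cm^2 = 4.3034 N/cm^2

4.3034 N/cm^2


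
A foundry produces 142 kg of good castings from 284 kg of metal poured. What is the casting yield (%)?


Formula: Casting Yield = (W_good / W_total) * 100
Yield = (142 kg / 284 kg) * 100 = 50.0000%

Answer: 50.0000%


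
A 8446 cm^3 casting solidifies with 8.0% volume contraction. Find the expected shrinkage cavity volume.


Formula: V_shrink = V_casting * shrinkage_pct / 100
V_shrink = 8446 cm^3 * 8.0 / 100 = 675.6800 cm^3

Answer: 675.6800 cm^3


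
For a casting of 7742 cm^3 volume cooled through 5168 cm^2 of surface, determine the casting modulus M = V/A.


Formula: Casting Modulus M = V / A
M = 7742 cm^3 / 5168 cm^2 = 1.4981 cm

1.4981 cm


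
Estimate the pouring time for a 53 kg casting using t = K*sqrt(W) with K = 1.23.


Formula: t = K * sqrt(W)
sqrt(W) = sqrt(53) = 7.28011
t = 1.23 * 7.28011 = 8.9545 s


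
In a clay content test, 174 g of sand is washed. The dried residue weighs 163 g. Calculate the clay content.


Formula: Clay% = (W_total - W_washed) / W_total * 100
Clay mass = 174 - 163 = 11 g
Clay% = 11 / 174 * 100 = 6.3218%

Final answer: 6.3218%


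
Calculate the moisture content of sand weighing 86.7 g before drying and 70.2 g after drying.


Formula: MC = (W_wet - W_dry) / W_wet * 100
Water mass = 86.7 - 70.2 = 16.5 g
MC = 16.5 / 86.7 * 100 = 19.0311%

19.0311%


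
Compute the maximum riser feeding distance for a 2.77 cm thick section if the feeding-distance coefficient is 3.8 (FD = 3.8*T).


Formula: FD = 3.8 * T  (riser feeding-distance rule)
FD = 3.8 * 2.77 cm = 10.5260 cm

10.5260 cm


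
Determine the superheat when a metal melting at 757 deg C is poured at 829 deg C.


Formula: Superheat = T_pour - T_melt
Superheat = 829 - 757 = 72 deg C

Final answer: 72 deg C


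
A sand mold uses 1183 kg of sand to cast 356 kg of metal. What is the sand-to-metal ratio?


Formula: Sand-to-Metal Ratio = W_sand / W_metal
Ratio = 1183 kg / 356 kg = 3.3230


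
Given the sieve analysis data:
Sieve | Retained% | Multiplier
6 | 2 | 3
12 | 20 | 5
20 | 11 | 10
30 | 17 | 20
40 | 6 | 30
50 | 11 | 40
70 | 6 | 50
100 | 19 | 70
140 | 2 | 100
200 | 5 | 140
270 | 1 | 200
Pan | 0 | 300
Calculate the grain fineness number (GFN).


Formula: GFN = sum(pct * multiplier) / sum(pct)
sum(pct * multiplier) = 3906
sum(pct) = 100
GFN = 3906 / 100 = 39.06


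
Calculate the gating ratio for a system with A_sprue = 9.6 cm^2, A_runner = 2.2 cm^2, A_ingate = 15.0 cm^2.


Sprue:Runner:Ingate = 1 : 2.2/9.6 : 15.0/9.6 = 1:0.23:1.56

Answer: 1:0.23:1.56


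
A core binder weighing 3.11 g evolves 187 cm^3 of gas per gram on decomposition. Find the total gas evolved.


Formula: V_gas = W_binder * gas_evolution_rate
V = 3.11 g * 187 cm^3/g = 581.5700 cm^3

581.5700 cm^3


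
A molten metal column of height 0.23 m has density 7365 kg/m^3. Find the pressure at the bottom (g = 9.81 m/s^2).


Formula: P = rho * g * h
rho * g = 7365 * 9.81 = 72250.65 N/m^3
P = 72250.65 * 0.23 = 16617.6495 Pa


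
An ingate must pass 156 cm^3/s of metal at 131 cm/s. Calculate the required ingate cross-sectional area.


Formula: A_ingate = Q / v  (continuity equation)
A = 156 cm^3/s / 131 cm/s = 1.1908 cm^2

Answer: 1.1908 cm^2


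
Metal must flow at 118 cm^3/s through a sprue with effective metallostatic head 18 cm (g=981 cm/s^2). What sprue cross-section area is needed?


Formula: v = sqrt(2*g*h), A = Q/v
Velocity: v = sqrt(2 * 981 * 18) = sqrt(35316) = 187.9255 cm/s
Sprue area: A = Q / v = 118 / 187.9255 = 0.6279 cm^2

Final answer: 0.6279 cm^2


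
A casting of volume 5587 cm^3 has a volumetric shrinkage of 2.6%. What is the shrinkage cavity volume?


Formula: V_shrink = V_casting * shrinkage_pct / 100
V_shrink = 5587 cm^3 * 2.6 / 100 = 145.2620 cm^3

Answer: 145.2620 cm^3


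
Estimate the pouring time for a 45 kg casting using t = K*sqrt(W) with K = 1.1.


Formula: t = K * sqrt(W)
sqrt(W) = sqrt(45) = 6.70820
t = 1.1 * 6.70820 = 7.3790 s

Answer: 7.3790 s


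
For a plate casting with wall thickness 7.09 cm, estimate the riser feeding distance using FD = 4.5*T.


Formula: FD = 4.5 * T  (riser feeding-distance rule)
FD = 4.5 * 7.09 cm = 31.9050 cm

31.9050 cm


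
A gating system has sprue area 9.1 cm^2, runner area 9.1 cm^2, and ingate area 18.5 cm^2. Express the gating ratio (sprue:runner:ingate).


Sprue:Runner:Ingate = 1 : 9.1/9.1 : 18.5/9.1 = 1:1.00:2.03

1:1.00:2.03


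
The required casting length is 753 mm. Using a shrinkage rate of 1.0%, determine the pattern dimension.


Formula: L_pattern = L_casting * (1 + shrinkage_rate/100)
Shrinkage factor = 1 + 1.0/100 = 1.01
L_pattern = 753 mm * 1.01 = 760.5300 mm

Final answer: 760.5300 mm


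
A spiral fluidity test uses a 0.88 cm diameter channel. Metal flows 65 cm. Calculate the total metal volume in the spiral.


Formula: V = pi * (d/2)^2 * L  (cylinder volume)
Radius = 0.88/2 = 0.44 cm
V = pi * 0.44^2 * 65 = 39.5338 cm^3

Answer: 39.5338 cm^3


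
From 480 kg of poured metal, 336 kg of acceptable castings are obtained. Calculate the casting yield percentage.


Formula: Casting Yield = (W_good / W_total) * 100
Yield = (336 kg / 480 kg) * 100 = 70.0000%

Answer: 70.0000%


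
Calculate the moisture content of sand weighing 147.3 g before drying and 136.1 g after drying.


Formula: MC = (W_wet - W_dry) / W_wet * 100
Water mass = 147.3 - 136.1 = 11.2 g
MC = 11.2 / 147.3 * 100 = 7.6035%

Answer: 7.6035%


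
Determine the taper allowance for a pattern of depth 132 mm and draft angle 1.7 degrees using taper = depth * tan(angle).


Formula: taper = depth * tan(draft_angle)
tan(1.7 deg) = 0.0296793
taper = 132 mm * 0.0296793 = 3.9177 mm

Final answer: 3.9177 mm


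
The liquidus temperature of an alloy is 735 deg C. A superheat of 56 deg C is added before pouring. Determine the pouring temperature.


Formula: T_pour = T_melt + Superheat
T_pour = 735 + 56 = 791 deg C

791 deg C


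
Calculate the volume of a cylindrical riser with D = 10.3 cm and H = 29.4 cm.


Formula: V = pi * (D/2)^2 * H  (cylinder volume)
Radius = D/2 = 10.3/2 = 5.15 cm
V = pi * 5.15^2 * 29.4 = 2449.6930 cm^3

2449.6930 cm^3


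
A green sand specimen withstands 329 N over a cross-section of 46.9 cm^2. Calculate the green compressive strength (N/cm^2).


Formula: Compressive Strength = Force / Area
Strength = 329 N / 46.9 cm^2 = 7.0149 N/cm^2

7.0149 N/cm^2


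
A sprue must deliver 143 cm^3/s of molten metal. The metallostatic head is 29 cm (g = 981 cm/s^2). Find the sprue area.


Formula: v = sqrt(2*g*h), A = Q/v
Velocity: v = sqrt(2 * 981 * 29) = sqrt(56898) = 238.5330 cm/s
Sprue area: A = Q / v = 143 / 238.5330 = 0.5995 cm^2

0.5995 cm^2


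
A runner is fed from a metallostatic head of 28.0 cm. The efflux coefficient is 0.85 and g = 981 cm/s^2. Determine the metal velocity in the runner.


Formula: v = Cd * sqrt(2 * g * h)  (Torricelli with discharge coefficient)
2*g*h = 2 * 981 * 28.0 = 54936.0 cm^2/s^2
sqrt(54936.0) = 234.38430 cm/s
v = 0.85 * 234.38430 = 199.2267 cm/s

199.2267 cm/s


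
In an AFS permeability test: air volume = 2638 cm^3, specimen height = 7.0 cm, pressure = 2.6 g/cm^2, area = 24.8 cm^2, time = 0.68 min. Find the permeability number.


Formula: Permeability Number P = (V * H) / (p * A * t)
Numerator: V * H = 2638 * 7.0 = 18466.0
Denominator: p * A * t = 2.6 * 24.8 * 0.68 = 43.8464
P = 18466.0 / 43.8464 = 421.1520

421.1520


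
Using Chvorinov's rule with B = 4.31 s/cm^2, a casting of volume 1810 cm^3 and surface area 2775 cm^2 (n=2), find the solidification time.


Formula: t_s = B * (V/A)^n  (Chvorinov's rule, n=2)
Modulus M = V/A = 1810/2775 = 0.652252 cm
M^2 = 0.652252^2 = 0.425433 cm^2
t_s = 4.31 * 0.425433 = 1.8336 s

1.8336 s


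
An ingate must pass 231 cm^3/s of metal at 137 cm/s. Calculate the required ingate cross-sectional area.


Formula: A_ingate = Q / v  (continuity equation)
A = 231 cm^3/s / 137 cm/s = 1.6861 cm^2

Final answer: 1.6861 cm^2


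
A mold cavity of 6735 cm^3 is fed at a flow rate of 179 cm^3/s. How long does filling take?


Formula: t_fill = V_mold / Q_flow
t = 6735 cm^3 / 179 cm^3/s = 37.6257 s

37.6257 s


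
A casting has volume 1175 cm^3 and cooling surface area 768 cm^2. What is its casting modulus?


Formula: Casting Modulus M = V / A
M = 1175 cm^3 / 768 cm^2 = 1.5299 cm

1.5299 cm


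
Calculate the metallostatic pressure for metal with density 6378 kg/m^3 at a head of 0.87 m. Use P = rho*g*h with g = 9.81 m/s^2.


Formula: P = rho * g * h
rho * g = 6378 * 9.81 = 62568.18 N/m^3
P = 62568.18 * 0.87 = 54434.3166 Pa

Final answer: 54434.3166 Pa


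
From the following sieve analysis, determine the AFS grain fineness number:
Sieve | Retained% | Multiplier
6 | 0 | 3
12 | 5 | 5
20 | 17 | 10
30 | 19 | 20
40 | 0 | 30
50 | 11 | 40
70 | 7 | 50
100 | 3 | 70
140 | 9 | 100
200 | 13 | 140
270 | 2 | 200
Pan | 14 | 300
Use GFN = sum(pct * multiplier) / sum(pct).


Formula: GFN = sum(pct * multiplier) / sum(pct)
sum(pct * multiplier) = 8895
sum(pct) = 100
GFN = 8895 / 100 = 88.95

88.95


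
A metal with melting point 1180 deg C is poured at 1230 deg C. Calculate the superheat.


Formula: Superheat = T_pour - T_melt
Superheat = 1230 - 1180 = 50 deg C


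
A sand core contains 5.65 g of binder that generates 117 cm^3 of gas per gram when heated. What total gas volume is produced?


Formula: V_gas = W_binder * gas_evolution_rate
V = 5.65 g * 117 cm^3/g = 661.0500 cm^3

661.0500 cm^3


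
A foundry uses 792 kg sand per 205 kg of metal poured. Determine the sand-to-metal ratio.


Formula: Sand-to-Metal Ratio = W_sand / W_metal
Ratio = 792 kg / 205 kg = 3.8634

3.8634


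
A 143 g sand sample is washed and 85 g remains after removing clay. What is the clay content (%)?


Formula: Clay% = (W_total - W_washed) / W_total * 100
Clay mass = 143 - 85 = 58 g
Clay% = 58 / 143 * 100 = 40.5594%

40.5594%


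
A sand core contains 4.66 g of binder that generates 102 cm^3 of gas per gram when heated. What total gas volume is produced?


Formula: V_gas = W_binder * gas_evolution_rate
V = 4.66 g * 102 cm^3/g = 475.3200 cm^3

Final answer: 475.3200 cm^3


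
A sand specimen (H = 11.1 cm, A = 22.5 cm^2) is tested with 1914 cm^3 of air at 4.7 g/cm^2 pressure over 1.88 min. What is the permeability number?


Formula: Permeability Number P = (V * H) / (p * A * t)
Numerator: V * H = 1914 * 11.1 = 21245.4
Denominator: p * A * t = 4.7 * 22.5 * 1.88 = 198.81
P = 21245.4 / 198.81 = 106.8628

106.8628


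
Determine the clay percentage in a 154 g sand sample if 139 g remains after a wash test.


Formula: Clay% = (W_total - W_washed) / W_total * 100
Clay mass = 154 - 139 = 15 g
Clay% = 15 / 154 * 100 = 9.7403%

9.7403%


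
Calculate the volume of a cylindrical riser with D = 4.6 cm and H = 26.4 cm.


Formula: V = pi * (D/2)^2 * H  (cylinder volume)
Radius = D/2 = 4.6/2 = 2.3 cm
V = pi * 2.3^2 * 26.4 = 438.7423 cm^3

Final answer: 438.7423 cm^3


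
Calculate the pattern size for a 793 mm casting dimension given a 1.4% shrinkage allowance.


Formula: L_pattern = L_casting * (1 + shrinkage_rate/100)
Shrinkage factor = 1 + 1.4/100 = 1.014
L_pattern = 793 mm * 1.014 = 804.1020 mm

Final answer: 804.1020 mm


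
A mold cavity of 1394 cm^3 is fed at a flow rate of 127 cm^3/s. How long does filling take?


Formula: t_fill = V_mold / Q_flow
t = 1394 cm^3 / 127 cm^3/s = 10.9764 s


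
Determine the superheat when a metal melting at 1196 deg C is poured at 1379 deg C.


Formula: Superheat = T_pour - T_melt
Superheat = 1379 - 1196 = 183 deg C


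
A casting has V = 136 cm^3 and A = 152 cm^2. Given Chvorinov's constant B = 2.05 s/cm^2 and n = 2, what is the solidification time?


Formula: t_s = B * (V/A)^n  (Chvorinov's rule, n=2)
Modulus M = V/A = 136/152 = 0.894737 cm
M^2 = 0.894737^2 = 0.800554 cm^2
t_s = 2.05 * 0.800554 = 1.6411 s

1.6411 s


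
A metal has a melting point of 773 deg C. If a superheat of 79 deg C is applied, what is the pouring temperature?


Formula: T_pour = T_melt + Superheat
T_pour = 773 + 79 = 852 deg C

852 deg C


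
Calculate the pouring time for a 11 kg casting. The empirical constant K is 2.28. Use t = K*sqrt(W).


Formula: t = K * sqrt(W)
sqrt(W) = sqrt(11) = 3.31662
t = 2.28 * 3.31662 = 7.5619 s

7.5619 s


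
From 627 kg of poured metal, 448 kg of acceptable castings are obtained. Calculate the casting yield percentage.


Formula: Casting Yield = (W_good / W_total) * 100
Yield = (448 kg / 627 kg) * 100 = 71.4514%


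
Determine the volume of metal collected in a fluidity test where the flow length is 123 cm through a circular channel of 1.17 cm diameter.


Formula: V = pi * (d/2)^2 * L  (cylinder volume)
Radius = 1.17/2 = 0.585 cm
V = pi * 0.585^2 * 123 = 132.2412 cm^3

Final answer: 132.2412 cm^3


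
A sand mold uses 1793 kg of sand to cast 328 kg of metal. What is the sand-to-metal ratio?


Formula: Sand-to-Metal Ratio = W_sand / W_metal
Ratio = 1793 kg / 328 kg = 5.4665

Answer: 5.4665


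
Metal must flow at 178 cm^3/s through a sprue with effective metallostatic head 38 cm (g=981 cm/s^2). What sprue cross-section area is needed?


Formula: v = sqrt(2*g*h), A = Q/v
Velocity: v = sqrt(2 * 981 * 38) = sqrt(74556) = 273.0494 cm/s
Sprue area: A = Q / v = 178 / 273.0494 = 0.6519 cm^2

Answer: 0.6519 cm^2


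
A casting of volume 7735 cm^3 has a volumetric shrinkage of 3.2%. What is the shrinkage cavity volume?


Formula: V_shrink = V_casting * shrinkage_pct / 100
V_shrink = 7735 cm^3 * 3.2 / 100 = 247.5200 cm^3

Final answer: 247.5200 cm^3


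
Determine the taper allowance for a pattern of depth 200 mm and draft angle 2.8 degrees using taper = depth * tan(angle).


Formula: taper = depth * tan(draft_angle)
tan(2.8 deg) = 0.0489082
taper = 200 mm * 0.0489082 = 9.7816 mm


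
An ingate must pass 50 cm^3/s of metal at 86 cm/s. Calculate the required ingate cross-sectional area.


Formula: A_ingate = Q / v  (continuity equation)
A = 50 cm^3/s / 86 cm/s = 0.5814 cm^2


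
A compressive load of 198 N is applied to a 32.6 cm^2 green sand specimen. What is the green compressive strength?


Formula: Compressive Strength = Force / Area
Strength = 198 N / 32.6 cm^2 = 6.0736 N/cm^2

6.0736 N/cm^2


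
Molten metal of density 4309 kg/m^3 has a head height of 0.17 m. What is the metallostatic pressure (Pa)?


Formula: P = rho * g * h
rho * g = 4309 * 9.81 = 42271.29 N/m^3
P = 42271.29 * 0.17 = 7186.1193 Pa

Final answer: 7186.1193 Pa


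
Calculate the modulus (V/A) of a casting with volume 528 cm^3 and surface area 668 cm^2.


Formula: Casting Modulus M = V / A
M = 528 cm^3 / 668 cm^2 = 0.7904 cm

0.7904 cm


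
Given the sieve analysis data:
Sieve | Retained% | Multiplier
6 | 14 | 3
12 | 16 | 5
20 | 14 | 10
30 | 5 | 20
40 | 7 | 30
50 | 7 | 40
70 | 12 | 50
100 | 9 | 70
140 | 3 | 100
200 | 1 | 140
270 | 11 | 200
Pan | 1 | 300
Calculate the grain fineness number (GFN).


Formula: GFN = sum(pct * multiplier) / sum(pct)
sum(pct * multiplier) = 5022
sum(pct) = 100
GFN = 5022 / 100 = 50.22


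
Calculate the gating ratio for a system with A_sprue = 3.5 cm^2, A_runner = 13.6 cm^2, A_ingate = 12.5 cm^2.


Sprue:Runner:Ingate = 1 : 13.6/3.5 : 12.5/3.5 = 1:3.89:3.57


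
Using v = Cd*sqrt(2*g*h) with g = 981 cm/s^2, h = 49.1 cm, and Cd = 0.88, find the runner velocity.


Formula: v = Cd * sqrt(2 * g * h)  (Torricelli with discharge coefficient)
2*g*h = 2 * 981 * 49.1 = 96334.2 cm^2/s^2
sqrt(96334.2) = 310.37751 cm/s
v = 0.88 * 310.37751 = 273.1322 cm/s

Final answer: 273.1322 cm/s


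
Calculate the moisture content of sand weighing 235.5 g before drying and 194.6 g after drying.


Formula: MC = (W_wet - W_dry) / W_wet * 100
Water mass = 235.5 - 194.6 = 40.9 g
MC = 40.9 / 235.5 * 100 = 17.3673%

Answer: 17.3673%


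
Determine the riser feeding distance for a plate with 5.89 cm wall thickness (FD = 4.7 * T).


Formula: FD = 4.7 * T  (riser feeding-distance rule)
FD = 4.7 * 5.89 cm = 27.6830 cm


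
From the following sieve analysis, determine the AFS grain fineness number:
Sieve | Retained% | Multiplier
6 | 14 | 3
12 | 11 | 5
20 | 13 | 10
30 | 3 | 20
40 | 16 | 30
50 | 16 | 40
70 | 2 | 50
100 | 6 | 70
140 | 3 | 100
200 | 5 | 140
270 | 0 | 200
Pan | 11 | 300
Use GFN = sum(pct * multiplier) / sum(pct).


Formula: GFN = sum(pct * multiplier) / sum(pct)
sum(pct * multiplier) = 6227
sum(pct) = 100
GFN = 6227 / 100 = 62.27

Final answer: 62.27


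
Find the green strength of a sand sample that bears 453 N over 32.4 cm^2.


Formula: Compressive Strength = Force / Area
Strength = 453 N / 32.4 cm^2 = 13.9815 N/cm^2


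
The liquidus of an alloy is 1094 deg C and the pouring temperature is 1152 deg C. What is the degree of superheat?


Formula: Superheat = T_pour - T_melt
Superheat = 1152 - 1094 = 58 deg C


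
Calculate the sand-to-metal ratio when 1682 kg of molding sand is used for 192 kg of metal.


Formula: Sand-to-Metal Ratio = W_sand / W_metal
Ratio = 1682 kg / 192 kg = 8.7604


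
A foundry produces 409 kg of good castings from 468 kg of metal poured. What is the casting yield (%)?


Formula: Casting Yield = (W_good / W_total) * 100
Yield = (409 kg / 468 kg) * 100 = 87.3932%

Final answer: 87.3932%


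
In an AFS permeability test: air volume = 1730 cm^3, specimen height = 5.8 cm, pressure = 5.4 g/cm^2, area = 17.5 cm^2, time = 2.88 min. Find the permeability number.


Formula: Permeability Number P = (V * H) / (p * A * t)
Numerator: V * H = 1730 * 5.8 = 10034.0
Denominator: p * A * t = 5.4 * 17.5 * 2.88 = 272.16
P = 10034.0 / 272.16 = 36.8680


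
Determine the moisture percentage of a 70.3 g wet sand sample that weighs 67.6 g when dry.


Formula: MC = (W_wet - W_dry) / W_wet * 100
Water mass = 70.3 - 67.6 = 2.7 g
MC = 2.7 / 70.3 * 100 = 3.8407%

Answer: 3.8407%


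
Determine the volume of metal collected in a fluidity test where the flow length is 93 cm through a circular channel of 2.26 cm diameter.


Formula: V = pi * (d/2)^2 * L  (cylinder volume)
Radius = 2.26/2 = 1.13 cm
V = pi * 1.13^2 * 93 = 373.0695 cm^3

Final answer: 373.0695 cm^3


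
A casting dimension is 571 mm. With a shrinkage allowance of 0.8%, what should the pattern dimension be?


Formula: L_pattern = L_casting * (1 + shrinkage_rate/100)
Shrinkage factor = 1 + 0.8/100 = 1.008
L_pattern = 571 mm * 1.008 = 575.5680 mm

575.5680 mm


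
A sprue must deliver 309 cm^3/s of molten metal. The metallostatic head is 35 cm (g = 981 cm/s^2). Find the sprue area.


Formula: v = sqrt(2*g*h), A = Q/v
Velocity: v = sqrt(2 * 981 * 35) = sqrt(68670) = 262.0496 cm/s
Sprue area: A = Q / v = 309 / 262.0496 = 1.1792 cm^2


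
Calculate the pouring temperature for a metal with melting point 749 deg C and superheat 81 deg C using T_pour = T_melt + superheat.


Formula: T_pour = T_melt + Superheat
T_pour = 749 + 81 = 830 deg C

830 deg C


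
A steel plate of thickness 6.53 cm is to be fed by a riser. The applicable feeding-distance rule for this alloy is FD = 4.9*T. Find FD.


Formula: FD = 4.9 * T  (riser feeding-distance rule)
FD = 4.9 * 6.53 cm = 31.9970 cm

Answer: 31.9970 cm


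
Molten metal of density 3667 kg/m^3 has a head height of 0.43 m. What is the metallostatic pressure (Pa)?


Formula: P = rho * g * h
rho * g = 3667 * 9.81 = 35973.27 N/m^3
P = 35973.27 * 0.43 = 15468.5061 Pa

Answer: 15468.5061 Pa


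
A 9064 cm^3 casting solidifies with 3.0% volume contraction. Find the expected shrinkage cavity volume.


Formula: V_shrink = V_casting * shrinkage_pct / 100
V_shrink = 9064 cm^3 * 3.0 / 100 = 271.9200 cm^3

Answer: 271.9200 cm^3


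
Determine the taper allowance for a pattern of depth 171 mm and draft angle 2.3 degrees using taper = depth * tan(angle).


Formula: taper = depth * tan(draft_angle)
tan(2.3 deg) = 0.0401641
taper = 171 mm * 0.0401641 = 6.8681 mm

6.8681 mm


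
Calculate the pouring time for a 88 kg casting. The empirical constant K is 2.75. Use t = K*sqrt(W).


Formula: t = K * sqrt(W)
sqrt(W) = sqrt(88) = 9.38083
t = 2.75 * 9.38083 = 25.7973 s

25.7973 s


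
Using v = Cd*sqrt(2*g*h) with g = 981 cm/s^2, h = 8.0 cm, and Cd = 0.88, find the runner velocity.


Formula: v = Cd * sqrt(2 * g * h)  (Torricelli with discharge coefficient)
2*g*h = 2 * 981 * 8.0 = 15696.0 cm^2/s^2
sqrt(15696.0) = 125.28368 cm/s
v = 0.88 * 125.28368 = 110.2496 cm/s


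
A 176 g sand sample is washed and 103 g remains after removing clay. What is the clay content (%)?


Formula: Clay% = (W_total - W_washed) / W_total * 100
Clay mass = 176 - 103 = 73 g
Clay% = 73 / 176 * 100 = 41.4773%

Answer: 41.4773%


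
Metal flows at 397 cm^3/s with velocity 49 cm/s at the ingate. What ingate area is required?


Formula: A_ingate = Q / v  (continuity equation)
A = 397 cm^3/s / 49 cm/s = 8.1020 cm^2

Final answer: 8.1020 cm^2


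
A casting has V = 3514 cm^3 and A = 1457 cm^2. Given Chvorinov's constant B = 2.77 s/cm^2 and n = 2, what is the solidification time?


Formula: t_s = B * (V/A)^n  (Chvorinov's rule, n=2)
Modulus M = V/A = 3514/1457 = 2.411805 cm
M^2 = 2.411805^2 = 5.816803 cm^2
t_s = 2.77 * 5.816803 = 16.1125 s

Final answer: 16.1125 s


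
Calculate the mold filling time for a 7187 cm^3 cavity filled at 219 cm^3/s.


Formula: t_fill = V_mold / Q_flow
t = 7187 cm^3 / 219 cm^3/s = 32.8174 s

Answer: 32.8174 s


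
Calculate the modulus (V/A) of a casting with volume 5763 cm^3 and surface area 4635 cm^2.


Formula: Casting Modulus M = V / A
M = 5763 cm^3 / 4635 cm^2 = 1.2434 cm

Final answer: 1.2434 cm


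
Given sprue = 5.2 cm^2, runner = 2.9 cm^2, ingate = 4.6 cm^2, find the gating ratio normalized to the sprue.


Sprue:Runner:Ingate = 1 : 2.9/5.2 : 4.6/5.2 = 1:0.56:0.88

Final answer: 1:0.56:0.88


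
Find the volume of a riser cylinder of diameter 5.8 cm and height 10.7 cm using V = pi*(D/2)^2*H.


Formula: V = pi * (D/2)^2 * H  (cylinder volume)
Radius = D/2 = 5.8/2 = 2.9 cm
V = pi * 2.9^2 * 10.7 = 282.7025 cm^3

Final answer: 282.7025 cm^3


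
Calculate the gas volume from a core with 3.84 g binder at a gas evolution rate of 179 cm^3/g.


Formula: V_gas = W_binder * gas_evolution_rate
V = 3.84 g * 179 cm^3/g = 687.3600 cm^3


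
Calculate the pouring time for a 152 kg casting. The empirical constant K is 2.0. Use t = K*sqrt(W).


Formula: t = K * sqrt(W)
sqrt(W) = sqrt(152) = 12.32883
t = 2.0 * 12.32883 = 24.6577 s

24.6577 s


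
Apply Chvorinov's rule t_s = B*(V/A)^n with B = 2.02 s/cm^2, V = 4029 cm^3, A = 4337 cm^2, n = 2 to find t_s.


Formula: t_s = B * (V/A)^n  (Chvorinov's rule, n=2)
Modulus M = V/A = 4029/4337 = 0.928983 cm
M^2 = 0.928983^2 = 0.863009 cm^2
t_s = 2.02 * 0.863009 = 1.7433 s

Answer: 1.7433 s


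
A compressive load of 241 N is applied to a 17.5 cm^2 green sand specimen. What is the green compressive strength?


Formula: Compressive Strength = Force / Area
Strength = 241 N / 17.5 cm^2 = 13.7714 N/cm^2


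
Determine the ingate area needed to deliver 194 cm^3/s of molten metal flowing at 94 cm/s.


Formula: A_ingate = Q / v  (continuity equation)
A = 194 cm^3/s / 94 cm/s = 2.0638 cm^2

Answer: 2.0638 cm^2


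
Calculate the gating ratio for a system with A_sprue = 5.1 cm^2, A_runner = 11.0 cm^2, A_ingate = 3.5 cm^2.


Sprue:Runner:Ingate = 1 : 11.0/5.1 : 3.5/5.1 = 1:2.16:0.69

1:2.16:0.69


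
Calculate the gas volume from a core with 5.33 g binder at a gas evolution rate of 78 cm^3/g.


Formula: V_gas = W_binder * gas_evolution_rate
V = 5.33 g * 78 cm^3/g = 415.7400 cm^3

415.7400 cm^3


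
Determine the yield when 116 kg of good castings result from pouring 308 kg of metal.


Formula: Casting Yield = (W_good / W_total) * 100
Yield = (116 kg / 308 kg) * 100 = 37.6623%

Answer: 37.6623%


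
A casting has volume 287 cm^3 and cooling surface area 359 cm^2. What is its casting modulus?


Formula: Casting Modulus M = V / A
M = 287 cm^3 / 359 cm^2 = 0.7994 cm

0.7994 cm


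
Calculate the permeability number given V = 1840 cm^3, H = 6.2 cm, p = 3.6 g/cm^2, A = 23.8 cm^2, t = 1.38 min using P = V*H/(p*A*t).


Formula: Permeability Number P = (V * H) / (p * A * t)
Numerator: V * H = 1840 * 6.2 = 11408.0
Denominator: p * A * t = 3.6 * 23.8 * 1.38 = 118.2384
P = 11408.0 / 118.2384 = 96.4830

96.4830


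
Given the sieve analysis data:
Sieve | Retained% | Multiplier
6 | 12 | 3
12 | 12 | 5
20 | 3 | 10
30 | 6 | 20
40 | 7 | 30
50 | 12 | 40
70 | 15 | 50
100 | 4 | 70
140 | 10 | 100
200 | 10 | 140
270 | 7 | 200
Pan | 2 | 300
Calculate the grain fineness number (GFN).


Formula: GFN = sum(pct * multiplier) / sum(pct)
sum(pct * multiplier) = 6366
sum(pct) = 100
GFN = 6366 / 100 = 63.66

Final answer: 63.66


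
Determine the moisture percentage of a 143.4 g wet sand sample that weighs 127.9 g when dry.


Formula: MC = (W_wet - W_dry) / W_wet * 100
Water mass = 143.4 - 127.9 = 15.5 g
MC = 15.5 / 143.4 * 100 = 10.8089%
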